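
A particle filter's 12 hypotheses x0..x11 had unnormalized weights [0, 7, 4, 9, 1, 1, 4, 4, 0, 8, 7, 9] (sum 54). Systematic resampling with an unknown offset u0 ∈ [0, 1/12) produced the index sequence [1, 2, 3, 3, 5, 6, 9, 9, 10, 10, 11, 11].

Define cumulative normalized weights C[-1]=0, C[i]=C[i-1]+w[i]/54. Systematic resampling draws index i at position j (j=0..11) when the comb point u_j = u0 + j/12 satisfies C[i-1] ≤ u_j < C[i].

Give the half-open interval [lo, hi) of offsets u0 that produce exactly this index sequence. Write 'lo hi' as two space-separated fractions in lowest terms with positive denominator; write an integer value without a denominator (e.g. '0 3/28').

C = [0, 7/54, 11/54, 10/27, 7/18, 11/27, 13/27, 5/9, 5/9, 19/27, 5/6, 1]
j=0 picked index 1: u0 ∈ [0, 7/54)
j=1 picked index 2: u0 ∈ [5/108, 13/108)
j=2 picked index 3: u0 ∈ [1/27, 11/54)
j=3 picked index 3: u0 ∈ [-5/108, 13/108)
j=4 picked index 5: u0 ∈ [1/18, 2/27)
j=5 picked index 6: u0 ∈ [-1/108, 7/108)
j=6 picked index 9: u0 ∈ [1/18, 11/54)
j=7 picked index 9: u0 ∈ [-1/36, 13/108)
j=8 picked index 10: u0 ∈ [1/27, 1/6)
j=9 picked index 10: u0 ∈ [-5/108, 1/12)
j=10 picked index 11: u0 ∈ [0, 1/6)
j=11 picked index 11: u0 ∈ [-1/12, 1/12)
intersection: [1/18, 7/108)

1/18 7/108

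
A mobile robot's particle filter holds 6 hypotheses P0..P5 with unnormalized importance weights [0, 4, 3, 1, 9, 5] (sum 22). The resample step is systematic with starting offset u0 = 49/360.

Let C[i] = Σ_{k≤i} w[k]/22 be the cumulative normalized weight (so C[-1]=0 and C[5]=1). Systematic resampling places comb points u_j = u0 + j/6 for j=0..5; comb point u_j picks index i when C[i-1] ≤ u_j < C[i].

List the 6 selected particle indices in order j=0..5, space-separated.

1 2 4 4 5 5

C = [0, 2/11, 7/22, 4/11, 17/22, 1]
j=0: u_0=49/360 ∈ [0, 2/11) → index 1
j=1: u_1=109/360 ∈ [2/11, 7/22) → index 2
j=2: u_2=169/360 ∈ [4/11, 17/22) → index 4
j=3: u_3=229/360 ∈ [4/11, 17/22) → index 4
j=4: u_4=289/360 ∈ [17/22, 1) → index 5
j=5: u_5=349/360 ∈ [17/22, 1) → index 5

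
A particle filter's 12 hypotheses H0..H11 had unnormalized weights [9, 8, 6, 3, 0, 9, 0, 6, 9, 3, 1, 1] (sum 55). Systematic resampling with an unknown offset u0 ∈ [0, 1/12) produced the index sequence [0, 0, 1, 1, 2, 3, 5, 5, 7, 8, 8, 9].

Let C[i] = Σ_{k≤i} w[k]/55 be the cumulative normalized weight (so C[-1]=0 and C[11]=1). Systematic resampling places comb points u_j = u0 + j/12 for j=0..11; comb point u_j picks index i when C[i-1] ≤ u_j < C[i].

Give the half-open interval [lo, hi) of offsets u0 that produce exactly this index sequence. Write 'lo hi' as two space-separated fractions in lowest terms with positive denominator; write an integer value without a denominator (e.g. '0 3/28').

1/660 31/660

C = [9/55, 17/55, 23/55, 26/55, 26/55, 7/11, 7/11, 41/55, 10/11, 53/55, 54/55, 1]
j=0 picked index 0: u0 ∈ [0, 9/55)
j=1 picked index 0: u0 ∈ [-1/12, 53/660)
j=2 picked index 1: u0 ∈ [-1/330, 47/330)
j=3 picked index 1: u0 ∈ [-19/220, 13/220)
j=4 picked index 2: u0 ∈ [-4/165, 14/165)
j=5 picked index 3: u0 ∈ [1/660, 37/660)
j=6 picked index 5: u0 ∈ [-3/110, 3/22)
j=7 picked index 5: u0 ∈ [-73/660, 7/132)
j=8 picked index 7: u0 ∈ [-1/33, 13/165)
j=9 picked index 8: u0 ∈ [-1/220, 7/44)
j=10 picked index 8: u0 ∈ [-29/330, 5/66)
j=11 picked index 9: u0 ∈ [-1/132, 31/660)
intersection: [1/660, 31/660)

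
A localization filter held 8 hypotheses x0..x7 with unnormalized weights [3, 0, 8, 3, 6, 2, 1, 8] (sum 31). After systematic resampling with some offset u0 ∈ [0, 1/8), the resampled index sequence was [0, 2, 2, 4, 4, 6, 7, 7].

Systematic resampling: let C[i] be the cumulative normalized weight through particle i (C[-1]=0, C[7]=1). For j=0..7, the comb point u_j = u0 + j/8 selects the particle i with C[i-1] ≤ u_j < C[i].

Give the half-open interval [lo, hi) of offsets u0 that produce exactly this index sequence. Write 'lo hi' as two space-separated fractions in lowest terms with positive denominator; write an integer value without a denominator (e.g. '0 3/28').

21/248 3/31

C = [3/31, 3/31, 11/31, 14/31, 20/31, 22/31, 23/31, 1]
j=0 picked index 0: u0 ∈ [0, 3/31)
j=1 picked index 2: u0 ∈ [-7/248, 57/248)
j=2 picked index 2: u0 ∈ [-19/124, 13/124)
j=3 picked index 4: u0 ∈ [19/248, 67/248)
j=4 picked index 4: u0 ∈ [-3/62, 9/62)
j=5 picked index 6: u0 ∈ [21/248, 29/248)
j=6 picked index 7: u0 ∈ [-1/124, 1/4)
j=7 picked index 7: u0 ∈ [-33/248, 1/8)
intersection: [21/248, 3/31)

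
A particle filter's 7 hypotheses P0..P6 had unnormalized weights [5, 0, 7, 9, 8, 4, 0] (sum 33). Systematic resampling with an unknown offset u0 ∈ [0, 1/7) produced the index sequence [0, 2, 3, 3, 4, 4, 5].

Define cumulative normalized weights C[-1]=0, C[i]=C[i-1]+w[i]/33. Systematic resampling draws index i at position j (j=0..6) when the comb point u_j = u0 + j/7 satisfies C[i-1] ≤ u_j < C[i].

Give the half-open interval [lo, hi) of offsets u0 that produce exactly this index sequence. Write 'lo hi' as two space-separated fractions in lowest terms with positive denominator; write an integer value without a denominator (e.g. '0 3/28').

6/77 1/7

C = [5/33, 5/33, 4/11, 7/11, 29/33, 1, 1]
j=0 picked index 0: u0 ∈ [0, 5/33)
j=1 picked index 2: u0 ∈ [2/231, 17/77)
j=2 picked index 3: u0 ∈ [6/77, 27/77)
j=3 picked index 3: u0 ∈ [-5/77, 16/77)
j=4 picked index 4: u0 ∈ [5/77, 71/231)
j=5 picked index 4: u0 ∈ [-6/77, 38/231)
j=6 picked index 5: u0 ∈ [5/231, 1/7)
intersection: [6/77, 1/7)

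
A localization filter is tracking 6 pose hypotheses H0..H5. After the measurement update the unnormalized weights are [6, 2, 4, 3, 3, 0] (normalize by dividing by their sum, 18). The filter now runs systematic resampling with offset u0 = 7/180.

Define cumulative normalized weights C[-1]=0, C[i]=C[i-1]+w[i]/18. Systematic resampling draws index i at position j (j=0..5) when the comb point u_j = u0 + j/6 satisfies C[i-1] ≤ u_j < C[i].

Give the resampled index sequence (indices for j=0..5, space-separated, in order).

0 0 1 2 3 4

C = [1/3, 4/9, 2/3, 5/6, 1, 1]
j=0: u_0=7/180 ∈ [0, 1/3) → index 0
j=1: u_1=37/180 ∈ [0, 1/3) → index 0
j=2: u_2=67/180 ∈ [1/3, 4/9) → index 1
j=3: u_3=97/180 ∈ [4/9, 2/3) → index 2
j=4: u_4=127/180 ∈ [2/3, 5/6) → index 3
j=5: u_5=157/180 ∈ [5/6, 1) → index 4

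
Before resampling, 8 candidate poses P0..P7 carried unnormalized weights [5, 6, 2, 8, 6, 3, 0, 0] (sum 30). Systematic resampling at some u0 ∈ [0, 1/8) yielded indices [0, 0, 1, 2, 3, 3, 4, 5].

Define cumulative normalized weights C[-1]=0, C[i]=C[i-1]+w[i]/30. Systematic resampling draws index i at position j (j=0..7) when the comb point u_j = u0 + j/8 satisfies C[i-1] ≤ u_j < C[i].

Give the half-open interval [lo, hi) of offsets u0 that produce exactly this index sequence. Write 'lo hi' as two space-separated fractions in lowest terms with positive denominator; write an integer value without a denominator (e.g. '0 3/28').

1/40 1/24

C = [1/6, 11/30, 13/30, 7/10, 9/10, 1, 1, 1]
j=0 picked index 0: u0 ∈ [0, 1/6)
j=1 picked index 0: u0 ∈ [-1/8, 1/24)
j=2 picked index 1: u0 ∈ [-1/12, 7/60)
j=3 picked index 2: u0 ∈ [-1/120, 7/120)
j=4 picked index 3: u0 ∈ [-1/15, 1/5)
j=5 picked index 3: u0 ∈ [-23/120, 3/40)
j=6 picked index 4: u0 ∈ [-1/20, 3/20)
j=7 picked index 5: u0 ∈ [1/40, 1/8)
intersection: [1/40, 1/24)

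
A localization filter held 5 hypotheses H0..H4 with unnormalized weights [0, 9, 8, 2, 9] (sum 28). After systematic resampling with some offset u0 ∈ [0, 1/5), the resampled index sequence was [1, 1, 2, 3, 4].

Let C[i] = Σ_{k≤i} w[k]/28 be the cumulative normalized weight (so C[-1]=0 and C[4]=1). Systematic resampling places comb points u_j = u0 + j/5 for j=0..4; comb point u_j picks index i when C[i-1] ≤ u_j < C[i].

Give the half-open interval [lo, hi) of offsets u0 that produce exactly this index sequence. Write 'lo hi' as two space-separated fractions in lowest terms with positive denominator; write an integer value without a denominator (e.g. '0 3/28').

1/140 11/140

C = [0, 9/28, 17/28, 19/28, 1]
j=0 picked index 1: u0 ∈ [0, 9/28)
j=1 picked index 1: u0 ∈ [-1/5, 17/140)
j=2 picked index 2: u0 ∈ [-11/140, 29/140)
j=3 picked index 3: u0 ∈ [1/140, 11/140)
j=4 picked index 4: u0 ∈ [-17/140, 1/5)
intersection: [1/140, 11/140)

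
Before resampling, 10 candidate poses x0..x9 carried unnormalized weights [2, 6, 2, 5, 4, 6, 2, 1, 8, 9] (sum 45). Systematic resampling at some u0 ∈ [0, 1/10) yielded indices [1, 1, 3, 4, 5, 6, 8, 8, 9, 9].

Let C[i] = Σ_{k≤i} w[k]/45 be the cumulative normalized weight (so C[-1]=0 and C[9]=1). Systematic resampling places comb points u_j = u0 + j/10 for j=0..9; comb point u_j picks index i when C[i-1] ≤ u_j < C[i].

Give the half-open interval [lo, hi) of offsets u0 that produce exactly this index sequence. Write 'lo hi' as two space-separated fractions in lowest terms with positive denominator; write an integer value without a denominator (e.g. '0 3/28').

C = [2/45, 8/45, 2/9, 1/3, 19/45, 5/9, 3/5, 28/45, 4/5, 1]
j=0 picked index 1: u0 ∈ [2/45, 8/45)
j=1 picked index 1: u0 ∈ [-1/18, 7/90)
j=2 picked index 3: u0 ∈ [1/45, 2/15)
j=3 picked index 4: u0 ∈ [1/30, 11/90)
j=4 picked index 5: u0 ∈ [1/45, 7/45)
j=5 picked index 6: u0 ∈ [1/18, 1/10)
j=6 picked index 8: u0 ∈ [1/45, 1/5)
j=7 picked index 8: u0 ∈ [-7/90, 1/10)
j=8 picked index 9: u0 ∈ [0, 1/5)
j=9 picked index 9: u0 ∈ [-1/10, 1/10)
intersection: [1/18, 7/90)

1/18 7/90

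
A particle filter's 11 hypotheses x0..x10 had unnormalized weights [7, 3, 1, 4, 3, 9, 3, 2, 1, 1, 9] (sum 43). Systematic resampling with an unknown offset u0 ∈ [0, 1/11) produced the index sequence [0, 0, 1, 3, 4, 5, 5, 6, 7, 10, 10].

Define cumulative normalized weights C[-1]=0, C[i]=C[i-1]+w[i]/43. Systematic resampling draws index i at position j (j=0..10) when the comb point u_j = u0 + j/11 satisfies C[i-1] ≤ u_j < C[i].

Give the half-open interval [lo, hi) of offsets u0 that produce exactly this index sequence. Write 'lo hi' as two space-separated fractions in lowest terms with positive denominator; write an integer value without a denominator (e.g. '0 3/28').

0 8/473

C = [7/43, 10/43, 11/43, 15/43, 18/43, 27/43, 30/43, 32/43, 33/43, 34/43, 1]
j=0 picked index 0: u0 ∈ [0, 7/43)
j=1 picked index 0: u0 ∈ [-1/11, 34/473)
j=2 picked index 1: u0 ∈ [-9/473, 24/473)
j=3 picked index 3: u0 ∈ [-8/473, 36/473)
j=4 picked index 4: u0 ∈ [-7/473, 26/473)
j=5 picked index 5: u0 ∈ [-17/473, 82/473)
j=6 picked index 5: u0 ∈ [-60/473, 39/473)
j=7 picked index 6: u0 ∈ [-4/473, 29/473)
j=8 picked index 7: u0 ∈ [-14/473, 8/473)
j=9 picked index 10: u0 ∈ [-13/473, 2/11)
j=10 picked index 10: u0 ∈ [-56/473, 1/11)
intersection: [0, 8/473)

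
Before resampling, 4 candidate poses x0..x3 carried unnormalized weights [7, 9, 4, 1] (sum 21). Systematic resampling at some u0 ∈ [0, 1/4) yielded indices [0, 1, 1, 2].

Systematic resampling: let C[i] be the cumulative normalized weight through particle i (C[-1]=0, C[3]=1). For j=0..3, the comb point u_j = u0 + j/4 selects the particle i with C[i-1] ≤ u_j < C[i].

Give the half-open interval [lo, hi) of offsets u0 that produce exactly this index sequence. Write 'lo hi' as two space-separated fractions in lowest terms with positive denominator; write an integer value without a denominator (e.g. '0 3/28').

1/12 17/84

C = [1/3, 16/21, 20/21, 1]
j=0 picked index 0: u0 ∈ [0, 1/3)
j=1 picked index 1: u0 ∈ [1/12, 43/84)
j=2 picked index 1: u0 ∈ [-1/6, 11/42)
j=3 picked index 2: u0 ∈ [1/84, 17/84)
intersection: [1/12, 17/84)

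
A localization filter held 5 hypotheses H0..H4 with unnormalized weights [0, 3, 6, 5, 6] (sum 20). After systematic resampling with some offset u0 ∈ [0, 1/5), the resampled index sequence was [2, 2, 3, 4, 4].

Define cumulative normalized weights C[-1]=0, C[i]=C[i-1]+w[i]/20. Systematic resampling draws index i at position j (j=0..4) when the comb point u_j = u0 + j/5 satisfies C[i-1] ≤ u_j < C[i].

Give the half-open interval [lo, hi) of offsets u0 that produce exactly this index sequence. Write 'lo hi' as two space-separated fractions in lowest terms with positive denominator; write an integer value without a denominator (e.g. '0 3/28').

3/20 1/5

C = [0, 3/20, 9/20, 7/10, 1]
j=0 picked index 2: u0 ∈ [3/20, 9/20)
j=1 picked index 2: u0 ∈ [-1/20, 1/4)
j=2 picked index 3: u0 ∈ [1/20, 3/10)
j=3 picked index 4: u0 ∈ [1/10, 2/5)
j=4 picked index 4: u0 ∈ [-1/10, 1/5)
intersection: [3/20, 1/5)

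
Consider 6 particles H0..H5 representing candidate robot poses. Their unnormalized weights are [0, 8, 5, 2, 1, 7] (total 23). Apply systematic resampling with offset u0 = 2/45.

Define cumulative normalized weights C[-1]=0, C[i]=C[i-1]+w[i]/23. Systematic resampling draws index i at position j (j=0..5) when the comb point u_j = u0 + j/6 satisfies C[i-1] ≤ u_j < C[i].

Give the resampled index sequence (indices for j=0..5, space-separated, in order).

1 1 2 2 5 5

C = [0, 8/23, 13/23, 15/23, 16/23, 1]
j=0: u_0=2/45 ∈ [0, 8/23) → index 1
j=1: u_1=19/90 ∈ [0, 8/23) → index 1
j=2: u_2=17/45 ∈ [8/23, 13/23) → index 2
j=3: u_3=49/90 ∈ [8/23, 13/23) → index 2
j=4: u_4=32/45 ∈ [16/23, 1) → index 5
j=5: u_5=79/90 ∈ [16/23, 1) → index 5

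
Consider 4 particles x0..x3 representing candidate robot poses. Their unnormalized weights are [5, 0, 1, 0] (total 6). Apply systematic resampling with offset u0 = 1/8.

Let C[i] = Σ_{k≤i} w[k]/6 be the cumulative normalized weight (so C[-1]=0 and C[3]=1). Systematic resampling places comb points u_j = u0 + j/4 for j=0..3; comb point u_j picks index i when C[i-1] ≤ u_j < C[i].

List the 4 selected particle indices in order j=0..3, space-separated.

C = [5/6, 5/6, 1, 1]
j=0: u_0=1/8 ∈ [0, 5/6) → index 0
j=1: u_1=3/8 ∈ [0, 5/6) → index 0
j=2: u_2=5/8 ∈ [0, 5/6) → index 0
j=3: u_3=7/8 ∈ [5/6, 1) → index 2

0 0 0 2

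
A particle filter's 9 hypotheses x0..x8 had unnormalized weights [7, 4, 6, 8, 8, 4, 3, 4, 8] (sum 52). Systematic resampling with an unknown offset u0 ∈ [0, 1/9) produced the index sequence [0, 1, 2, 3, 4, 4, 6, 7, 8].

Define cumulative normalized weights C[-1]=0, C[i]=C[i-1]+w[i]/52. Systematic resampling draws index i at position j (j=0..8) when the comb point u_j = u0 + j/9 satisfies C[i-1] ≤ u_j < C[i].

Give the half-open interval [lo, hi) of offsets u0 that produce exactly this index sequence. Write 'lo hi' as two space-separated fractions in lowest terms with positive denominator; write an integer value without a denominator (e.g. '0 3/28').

7/156 8/117

C = [7/52, 11/52, 17/52, 25/52, 33/52, 37/52, 10/13, 11/13, 1]
j=0 picked index 0: u0 ∈ [0, 7/52)
j=1 picked index 1: u0 ∈ [11/468, 47/468)
j=2 picked index 2: u0 ∈ [-5/468, 49/468)
j=3 picked index 3: u0 ∈ [-1/156, 23/156)
j=4 picked index 4: u0 ∈ [17/468, 89/468)
j=5 picked index 4: u0 ∈ [-35/468, 37/468)
j=6 picked index 6: u0 ∈ [7/156, 4/39)
j=7 picked index 7: u0 ∈ [-1/117, 8/117)
j=8 picked index 8: u0 ∈ [-5/117, 1/9)
intersection: [7/156, 8/117)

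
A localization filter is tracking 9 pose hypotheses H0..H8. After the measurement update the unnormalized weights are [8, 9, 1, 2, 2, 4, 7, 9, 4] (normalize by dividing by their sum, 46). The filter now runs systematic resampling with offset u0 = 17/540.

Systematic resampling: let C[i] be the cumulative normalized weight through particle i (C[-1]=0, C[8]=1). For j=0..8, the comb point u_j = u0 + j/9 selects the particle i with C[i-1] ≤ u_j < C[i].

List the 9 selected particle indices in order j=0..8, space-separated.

0 0 1 1 4 6 6 7 8

C = [4/23, 17/46, 9/23, 10/23, 11/23, 13/23, 33/46, 21/23, 1]
j=0: u_0=17/540 ∈ [0, 4/23) → index 0
j=1: u_1=77/540 ∈ [0, 4/23) → index 0
j=2: u_2=137/540 ∈ [4/23, 17/46) → index 1
j=3: u_3=197/540 ∈ [4/23, 17/46) → index 1
j=4: u_4=257/540 ∈ [10/23, 11/23) → index 4
j=5: u_5=317/540 ∈ [13/23, 33/46) → index 6
j=6: u_6=377/540 ∈ [13/23, 33/46) → index 6
j=7: u_7=437/540 ∈ [33/46, 21/23) → index 7
j=8: u_8=497/540 ∈ [21/23, 1) → index 8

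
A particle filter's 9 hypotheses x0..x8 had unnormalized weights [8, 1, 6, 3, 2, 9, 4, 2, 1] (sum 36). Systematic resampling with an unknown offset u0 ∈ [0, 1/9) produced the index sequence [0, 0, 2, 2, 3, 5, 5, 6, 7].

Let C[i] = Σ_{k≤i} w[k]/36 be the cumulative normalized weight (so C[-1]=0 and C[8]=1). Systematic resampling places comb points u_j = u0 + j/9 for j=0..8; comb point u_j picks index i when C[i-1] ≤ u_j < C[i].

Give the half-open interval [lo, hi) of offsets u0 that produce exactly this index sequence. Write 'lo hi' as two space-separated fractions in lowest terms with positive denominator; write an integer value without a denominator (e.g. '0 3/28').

1/36 1/18

C = [2/9, 1/4, 5/12, 1/2, 5/9, 29/36, 11/12, 35/36, 1]
j=0 picked index 0: u0 ∈ [0, 2/9)
j=1 picked index 0: u0 ∈ [-1/9, 1/9)
j=2 picked index 2: u0 ∈ [1/36, 7/36)
j=3 picked index 2: u0 ∈ [-1/12, 1/12)
j=4 picked index 3: u0 ∈ [-1/36, 1/18)
j=5 picked index 5: u0 ∈ [0, 1/4)
j=6 picked index 5: u0 ∈ [-1/9, 5/36)
j=7 picked index 6: u0 ∈ [1/36, 5/36)
j=8 picked index 7: u0 ∈ [1/36, 1/12)
intersection: [1/36, 1/18)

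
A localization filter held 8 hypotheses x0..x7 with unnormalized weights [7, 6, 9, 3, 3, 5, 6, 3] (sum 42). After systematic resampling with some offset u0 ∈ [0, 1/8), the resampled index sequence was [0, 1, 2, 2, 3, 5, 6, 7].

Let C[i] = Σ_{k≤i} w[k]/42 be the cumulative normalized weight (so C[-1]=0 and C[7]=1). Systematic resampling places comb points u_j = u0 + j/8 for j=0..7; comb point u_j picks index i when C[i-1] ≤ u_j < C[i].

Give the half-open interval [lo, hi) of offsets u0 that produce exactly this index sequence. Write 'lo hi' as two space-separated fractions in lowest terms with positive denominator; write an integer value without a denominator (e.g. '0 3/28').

C = [1/6, 13/42, 11/21, 25/42, 2/3, 11/14, 13/14, 1]
j=0 picked index 0: u0 ∈ [0, 1/6)
j=1 picked index 1: u0 ∈ [1/24, 31/168)
j=2 picked index 2: u0 ∈ [5/84, 23/84)
j=3 picked index 2: u0 ∈ [-11/168, 25/168)
j=4 picked index 3: u0 ∈ [1/42, 2/21)
j=5 picked index 5: u0 ∈ [1/24, 9/56)
j=6 picked index 6: u0 ∈ [1/28, 5/28)
j=7 picked index 7: u0 ∈ [3/56, 1/8)
intersection: [5/84, 2/21)

5/84 2/21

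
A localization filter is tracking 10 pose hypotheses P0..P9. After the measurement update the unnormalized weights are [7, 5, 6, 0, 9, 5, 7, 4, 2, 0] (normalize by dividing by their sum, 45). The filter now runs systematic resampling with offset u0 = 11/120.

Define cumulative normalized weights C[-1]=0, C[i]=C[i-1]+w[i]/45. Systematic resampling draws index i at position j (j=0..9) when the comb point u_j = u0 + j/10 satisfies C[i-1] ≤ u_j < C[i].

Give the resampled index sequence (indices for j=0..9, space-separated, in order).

C = [7/45, 4/15, 2/5, 2/5, 3/5, 32/45, 13/15, 43/45, 1, 1]
j=0: u_0=11/120 ∈ [0, 7/45) → index 0
j=1: u_1=23/120 ∈ [7/45, 4/15) → index 1
j=2: u_2=7/24 ∈ [4/15, 2/5) → index 2
j=3: u_3=47/120 ∈ [4/15, 2/5) → index 2
j=4: u_4=59/120 ∈ [2/5, 3/5) → index 4
j=5: u_5=71/120 ∈ [2/5, 3/5) → index 4
j=6: u_6=83/120 ∈ [3/5, 32/45) → index 5
j=7: u_7=19/24 ∈ [32/45, 13/15) → index 6
j=8: u_8=107/120 ∈ [13/15, 43/45) → index 7
j=9: u_9=119/120 ∈ [43/45, 1) → index 8

0 1 2 2 4 4 5 6 7 8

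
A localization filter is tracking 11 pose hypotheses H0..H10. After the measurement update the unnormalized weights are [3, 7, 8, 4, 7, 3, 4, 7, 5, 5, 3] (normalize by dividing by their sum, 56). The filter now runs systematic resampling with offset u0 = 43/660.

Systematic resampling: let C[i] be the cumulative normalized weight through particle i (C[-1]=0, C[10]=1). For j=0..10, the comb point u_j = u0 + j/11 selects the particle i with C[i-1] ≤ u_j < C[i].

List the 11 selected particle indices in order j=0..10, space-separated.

C = [3/56, 5/28, 9/28, 11/28, 29/56, 4/7, 9/14, 43/56, 6/7, 53/56, 1]
j=0: u_0=43/660 ∈ [3/56, 5/28) → index 1
j=1: u_1=103/660 ∈ [3/56, 5/28) → index 1
j=2: u_2=163/660 ∈ [5/28, 9/28) → index 2
j=3: u_3=223/660 ∈ [9/28, 11/28) → index 3
j=4: u_4=283/660 ∈ [11/28, 29/56) → index 4
j=5: u_5=343/660 ∈ [29/56, 4/7) → index 5
j=6: u_6=403/660 ∈ [4/7, 9/14) → index 6
j=7: u_7=463/660 ∈ [9/14, 43/56) → index 7
j=8: u_8=523/660 ∈ [43/56, 6/7) → index 8
j=9: u_9=53/60 ∈ [6/7, 53/56) → index 9
j=10: u_10=643/660 ∈ [53/56, 1) → index 10

1 1 2 3 4 5 6 7 8 9 10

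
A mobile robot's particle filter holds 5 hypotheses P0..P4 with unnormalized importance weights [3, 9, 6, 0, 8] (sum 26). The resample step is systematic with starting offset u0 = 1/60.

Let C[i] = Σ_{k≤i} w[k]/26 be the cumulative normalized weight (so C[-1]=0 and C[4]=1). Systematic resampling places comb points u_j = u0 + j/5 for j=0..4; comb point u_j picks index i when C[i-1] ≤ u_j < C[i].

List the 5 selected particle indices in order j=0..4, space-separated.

0 1 1 2 4

C = [3/26, 6/13, 9/13, 9/13, 1]
j=0: u_0=1/60 ∈ [0, 3/26) → index 0
j=1: u_1=13/60 ∈ [3/26, 6/13) → index 1
j=2: u_2=5/12 ∈ [3/26, 6/13) → index 1
j=3: u_3=37/60 ∈ [6/13, 9/13) → index 2
j=4: u_4=49/60 ∈ [9/13, 1) → index 4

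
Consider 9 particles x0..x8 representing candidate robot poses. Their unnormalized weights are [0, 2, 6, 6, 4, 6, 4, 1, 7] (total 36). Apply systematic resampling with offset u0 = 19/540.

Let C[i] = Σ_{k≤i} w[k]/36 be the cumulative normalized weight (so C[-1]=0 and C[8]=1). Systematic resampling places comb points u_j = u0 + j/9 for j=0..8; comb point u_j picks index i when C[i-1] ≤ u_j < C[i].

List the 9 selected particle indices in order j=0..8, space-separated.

1 2 3 3 4 5 6 8 8

C = [0, 1/18, 2/9, 7/18, 1/2, 2/3, 7/9, 29/36, 1]
j=0: u_0=19/540 ∈ [0, 1/18) → index 1
j=1: u_1=79/540 ∈ [1/18, 2/9) → index 2
j=2: u_2=139/540 ∈ [2/9, 7/18) → index 3
j=3: u_3=199/540 ∈ [2/9, 7/18) → index 3
j=4: u_4=259/540 ∈ [7/18, 1/2) → index 4
j=5: u_5=319/540 ∈ [1/2, 2/3) → index 5
j=6: u_6=379/540 ∈ [2/3, 7/9) → index 6
j=7: u_7=439/540 ∈ [29/36, 1) → index 8
j=8: u_8=499/540 ∈ [29/36, 1) → index 8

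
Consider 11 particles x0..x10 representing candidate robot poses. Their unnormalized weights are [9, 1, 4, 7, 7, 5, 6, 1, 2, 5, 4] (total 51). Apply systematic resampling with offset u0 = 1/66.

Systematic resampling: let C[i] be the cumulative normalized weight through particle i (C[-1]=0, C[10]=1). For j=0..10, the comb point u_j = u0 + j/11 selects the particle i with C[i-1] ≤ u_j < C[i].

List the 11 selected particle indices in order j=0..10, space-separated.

C = [3/17, 10/51, 14/51, 7/17, 28/51, 11/17, 13/17, 40/51, 14/17, 47/51, 1]
j=0: u_0=1/66 ∈ [0, 3/17) → index 0
j=1: u_1=7/66 ∈ [0, 3/17) → index 0
j=2: u_2=13/66 ∈ [10/51, 14/51) → index 2
j=3: u_3=19/66 ∈ [14/51, 7/17) → index 3
j=4: u_4=25/66 ∈ [14/51, 7/17) → index 3
j=5: u_5=31/66 ∈ [7/17, 28/51) → index 4
j=6: u_6=37/66 ∈ [28/51, 11/17) → index 5
j=7: u_7=43/66 ∈ [11/17, 13/17) → index 6
j=8: u_8=49/66 ∈ [11/17, 13/17) → index 6
j=9: u_9=5/6 ∈ [14/17, 47/51) → index 9
j=10: u_10=61/66 ∈ [47/51, 1) → index 10

0 0 2 3 3 4 5 6 6 9 10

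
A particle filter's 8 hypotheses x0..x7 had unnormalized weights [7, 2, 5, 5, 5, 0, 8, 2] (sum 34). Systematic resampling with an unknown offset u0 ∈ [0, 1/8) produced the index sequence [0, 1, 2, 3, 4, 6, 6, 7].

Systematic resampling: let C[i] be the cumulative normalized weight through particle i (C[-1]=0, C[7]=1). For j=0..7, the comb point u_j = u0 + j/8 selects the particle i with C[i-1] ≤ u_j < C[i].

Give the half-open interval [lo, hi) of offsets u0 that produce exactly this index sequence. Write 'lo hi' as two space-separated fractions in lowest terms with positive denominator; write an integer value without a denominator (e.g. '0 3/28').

C = [7/34, 9/34, 7/17, 19/34, 12/17, 12/17, 16/17, 1]
j=0 picked index 0: u0 ∈ [0, 7/34)
j=1 picked index 1: u0 ∈ [11/136, 19/136)
j=2 picked index 2: u0 ∈ [1/68, 11/68)
j=3 picked index 3: u0 ∈ [5/136, 25/136)
j=4 picked index 4: u0 ∈ [1/17, 7/34)
j=5 picked index 6: u0 ∈ [11/136, 43/136)
j=6 picked index 6: u0 ∈ [-3/68, 13/68)
j=7 picked index 7: u0 ∈ [9/136, 1/8)
intersection: [11/136, 1/8)

11/136 1/8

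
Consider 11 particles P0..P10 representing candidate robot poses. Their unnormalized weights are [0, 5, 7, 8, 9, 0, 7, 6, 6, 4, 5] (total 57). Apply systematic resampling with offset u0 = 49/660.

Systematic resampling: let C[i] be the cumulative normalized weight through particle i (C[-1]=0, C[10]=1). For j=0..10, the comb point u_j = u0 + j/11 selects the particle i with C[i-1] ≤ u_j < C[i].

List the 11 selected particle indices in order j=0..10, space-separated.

C = [0, 5/57, 4/19, 20/57, 29/57, 29/57, 12/19, 14/19, 16/19, 52/57, 1]
j=0: u_0=49/660 ∈ [0, 5/57) → index 1
j=1: u_1=109/660 ∈ [5/57, 4/19) → index 2
j=2: u_2=169/660 ∈ [4/19, 20/57) → index 3
j=3: u_3=229/660 ∈ [4/19, 20/57) → index 3
j=4: u_4=289/660 ∈ [20/57, 29/57) → index 4
j=5: u_5=349/660 ∈ [29/57, 12/19) → index 6
j=6: u_6=409/660 ∈ [29/57, 12/19) → index 6
j=7: u_7=469/660 ∈ [12/19, 14/19) → index 7
j=8: u_8=529/660 ∈ [14/19, 16/19) → index 8
j=9: u_9=589/660 ∈ [16/19, 52/57) → index 9
j=10: u_10=59/60 ∈ [52/57, 1) → index 10

1 2 3 3 4 6 6 7 8 9 10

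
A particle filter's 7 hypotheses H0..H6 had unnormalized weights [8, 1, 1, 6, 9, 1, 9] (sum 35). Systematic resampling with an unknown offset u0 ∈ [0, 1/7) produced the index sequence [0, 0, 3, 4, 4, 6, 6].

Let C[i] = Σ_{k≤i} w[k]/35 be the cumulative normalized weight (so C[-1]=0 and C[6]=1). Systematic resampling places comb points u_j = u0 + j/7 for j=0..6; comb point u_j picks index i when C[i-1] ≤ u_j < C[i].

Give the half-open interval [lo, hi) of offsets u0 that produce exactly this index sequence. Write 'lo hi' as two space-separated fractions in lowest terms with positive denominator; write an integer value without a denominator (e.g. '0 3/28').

1/35 3/35

C = [8/35, 9/35, 2/7, 16/35, 5/7, 26/35, 1]
j=0 picked index 0: u0 ∈ [0, 8/35)
j=1 picked index 0: u0 ∈ [-1/7, 3/35)
j=2 picked index 3: u0 ∈ [0, 6/35)
j=3 picked index 4: u0 ∈ [1/35, 2/7)
j=4 picked index 4: u0 ∈ [-4/35, 1/7)
j=5 picked index 6: u0 ∈ [1/35, 2/7)
j=6 picked index 6: u0 ∈ [-4/35, 1/7)
intersection: [1/35, 3/35)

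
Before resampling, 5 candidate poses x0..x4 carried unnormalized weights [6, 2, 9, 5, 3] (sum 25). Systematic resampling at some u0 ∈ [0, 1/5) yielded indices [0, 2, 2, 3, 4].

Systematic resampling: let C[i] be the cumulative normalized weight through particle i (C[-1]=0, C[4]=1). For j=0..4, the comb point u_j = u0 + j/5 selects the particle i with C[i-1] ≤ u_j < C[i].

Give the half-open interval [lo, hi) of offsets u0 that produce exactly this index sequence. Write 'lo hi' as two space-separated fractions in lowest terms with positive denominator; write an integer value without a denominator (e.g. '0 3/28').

3/25 1/5

C = [6/25, 8/25, 17/25, 22/25, 1]
j=0 picked index 0: u0 ∈ [0, 6/25)
j=1 picked index 2: u0 ∈ [3/25, 12/25)
j=2 picked index 2: u0 ∈ [-2/25, 7/25)
j=3 picked index 3: u0 ∈ [2/25, 7/25)
j=4 picked index 4: u0 ∈ [2/25, 1/5)
intersection: [3/25, 1/5)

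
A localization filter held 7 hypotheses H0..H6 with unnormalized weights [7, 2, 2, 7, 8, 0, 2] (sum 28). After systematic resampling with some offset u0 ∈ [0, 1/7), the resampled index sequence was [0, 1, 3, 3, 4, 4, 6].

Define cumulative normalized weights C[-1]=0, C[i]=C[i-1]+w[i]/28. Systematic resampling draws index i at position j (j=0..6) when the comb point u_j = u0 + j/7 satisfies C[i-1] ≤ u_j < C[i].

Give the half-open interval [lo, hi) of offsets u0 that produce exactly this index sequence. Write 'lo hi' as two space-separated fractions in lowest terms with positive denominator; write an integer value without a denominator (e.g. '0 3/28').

C = [1/4, 9/28, 11/28, 9/14, 13/14, 13/14, 1]
j=0 picked index 0: u0 ∈ [0, 1/4)
j=1 picked index 1: u0 ∈ [3/28, 5/28)
j=2 picked index 3: u0 ∈ [3/28, 5/14)
j=3 picked index 3: u0 ∈ [-1/28, 3/14)
j=4 picked index 4: u0 ∈ [1/14, 5/14)
j=5 picked index 4: u0 ∈ [-1/14, 3/14)
j=6 picked index 6: u0 ∈ [1/14, 1/7)
intersection: [3/28, 1/7)

3/28 1/7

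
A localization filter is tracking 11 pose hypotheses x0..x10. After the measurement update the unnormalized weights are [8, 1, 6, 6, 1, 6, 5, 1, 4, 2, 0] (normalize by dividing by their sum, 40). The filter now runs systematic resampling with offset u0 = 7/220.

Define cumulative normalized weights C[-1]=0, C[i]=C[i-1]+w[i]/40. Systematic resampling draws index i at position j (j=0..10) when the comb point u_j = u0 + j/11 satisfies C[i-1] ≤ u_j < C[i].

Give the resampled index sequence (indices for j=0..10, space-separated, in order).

0 0 1 2 3 3 5 5 6 8 8

C = [1/5, 9/40, 3/8, 21/40, 11/20, 7/10, 33/40, 17/20, 19/20, 1, 1]
j=0: u_0=7/220 ∈ [0, 1/5) → index 0
j=1: u_1=27/220 ∈ [0, 1/5) → index 0
j=2: u_2=47/220 ∈ [1/5, 9/40) → index 1
j=3: u_3=67/220 ∈ [9/40, 3/8) → index 2
j=4: u_4=87/220 ∈ [3/8, 21/40) → index 3
j=5: u_5=107/220 ∈ [3/8, 21/40) → index 3
j=6: u_6=127/220 ∈ [11/20, 7/10) → index 5
j=7: u_7=147/220 ∈ [11/20, 7/10) → index 5
j=8: u_8=167/220 ∈ [7/10, 33/40) → index 6
j=9: u_9=17/20 ∈ [17/20, 19/20) → index 8
j=10: u_10=207/220 ∈ [17/20, 19/20) → index 8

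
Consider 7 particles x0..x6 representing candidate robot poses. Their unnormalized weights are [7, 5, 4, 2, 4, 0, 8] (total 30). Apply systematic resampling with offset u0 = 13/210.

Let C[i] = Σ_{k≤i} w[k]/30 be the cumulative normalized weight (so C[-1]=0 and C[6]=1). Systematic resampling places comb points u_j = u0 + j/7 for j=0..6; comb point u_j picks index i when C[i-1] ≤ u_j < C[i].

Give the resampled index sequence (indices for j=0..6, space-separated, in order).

0 0 1 2 4 6 6

C = [7/30, 2/5, 8/15, 3/5, 11/15, 11/15, 1]
j=0: u_0=13/210 ∈ [0, 7/30) → index 0
j=1: u_1=43/210 ∈ [0, 7/30) → index 0
j=2: u_2=73/210 ∈ [7/30, 2/5) → index 1
j=3: u_3=103/210 ∈ [2/5, 8/15) → index 2
j=4: u_4=19/30 ∈ [3/5, 11/15) → index 4
j=5: u_5=163/210 ∈ [11/15, 1) → index 6
j=6: u_6=193/210 ∈ [11/15, 1) → index 6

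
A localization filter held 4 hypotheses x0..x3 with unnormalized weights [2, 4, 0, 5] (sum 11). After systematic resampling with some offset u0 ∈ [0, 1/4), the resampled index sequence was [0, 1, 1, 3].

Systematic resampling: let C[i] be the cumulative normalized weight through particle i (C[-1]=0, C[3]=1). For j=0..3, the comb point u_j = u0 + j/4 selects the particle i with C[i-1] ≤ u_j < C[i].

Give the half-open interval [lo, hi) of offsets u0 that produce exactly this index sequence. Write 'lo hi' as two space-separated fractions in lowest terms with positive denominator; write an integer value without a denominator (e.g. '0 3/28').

C = [2/11, 6/11, 6/11, 1]
j=0 picked index 0: u0 ∈ [0, 2/11)
j=1 picked index 1: u0 ∈ [-3/44, 13/44)
j=2 picked index 1: u0 ∈ [-7/22, 1/22)
j=3 picked index 3: u0 ∈ [-9/44, 1/4)
intersection: [0, 1/22)

0 1/22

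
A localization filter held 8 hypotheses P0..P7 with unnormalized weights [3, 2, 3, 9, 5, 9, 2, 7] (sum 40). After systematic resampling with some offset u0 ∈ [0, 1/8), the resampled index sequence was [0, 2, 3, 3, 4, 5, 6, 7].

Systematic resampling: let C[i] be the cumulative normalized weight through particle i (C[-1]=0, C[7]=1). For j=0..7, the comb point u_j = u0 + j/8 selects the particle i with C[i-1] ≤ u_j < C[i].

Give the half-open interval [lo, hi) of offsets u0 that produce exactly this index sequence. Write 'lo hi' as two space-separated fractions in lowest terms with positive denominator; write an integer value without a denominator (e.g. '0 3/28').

1/40 1/20

C = [3/40, 1/8, 1/5, 17/40, 11/20, 31/40, 33/40, 1]
j=0 picked index 0: u0 ∈ [0, 3/40)
j=1 picked index 2: u0 ∈ [0, 3/40)
j=2 picked index 3: u0 ∈ [-1/20, 7/40)
j=3 picked index 3: u0 ∈ [-7/40, 1/20)
j=4 picked index 4: u0 ∈ [-3/40, 1/20)
j=5 picked index 5: u0 ∈ [-3/40, 3/20)
j=6 picked index 6: u0 ∈ [1/40, 3/40)
j=7 picked index 7: u0 ∈ [-1/20, 1/8)
intersection: [1/40, 1/20)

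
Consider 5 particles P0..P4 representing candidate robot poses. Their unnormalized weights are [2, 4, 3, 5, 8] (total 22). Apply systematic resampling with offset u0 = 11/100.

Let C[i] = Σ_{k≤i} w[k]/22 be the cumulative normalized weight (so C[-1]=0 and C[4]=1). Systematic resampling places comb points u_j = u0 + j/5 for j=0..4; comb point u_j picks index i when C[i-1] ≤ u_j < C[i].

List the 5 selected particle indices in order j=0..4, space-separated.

1 2 3 4 4

C = [1/11, 3/11, 9/22, 7/11, 1]
j=0: u_0=11/100 ∈ [1/11, 3/11) → index 1
j=1: u_1=31/100 ∈ [3/11, 9/22) → index 2
j=2: u_2=51/100 ∈ [9/22, 7/11) → index 3
j=3: u_3=71/100 ∈ [7/11, 1) → index 4
j=4: u_4=91/100 ∈ [7/11, 1) → index 4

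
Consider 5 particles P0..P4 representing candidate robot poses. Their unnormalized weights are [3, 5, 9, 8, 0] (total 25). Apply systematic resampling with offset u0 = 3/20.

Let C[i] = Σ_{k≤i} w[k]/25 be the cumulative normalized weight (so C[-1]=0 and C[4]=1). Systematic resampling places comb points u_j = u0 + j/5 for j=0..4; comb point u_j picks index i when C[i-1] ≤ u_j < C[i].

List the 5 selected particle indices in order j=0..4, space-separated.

C = [3/25, 8/25, 17/25, 1, 1]
j=0: u_0=3/20 ∈ [3/25, 8/25) → index 1
j=1: u_1=7/20 ∈ [8/25, 17/25) → index 2
j=2: u_2=11/20 ∈ [8/25, 17/25) → index 2
j=3: u_3=3/4 ∈ [17/25, 1) → index 3
j=4: u_4=19/20 ∈ [17/25, 1) → index 3

1 2 2 3 3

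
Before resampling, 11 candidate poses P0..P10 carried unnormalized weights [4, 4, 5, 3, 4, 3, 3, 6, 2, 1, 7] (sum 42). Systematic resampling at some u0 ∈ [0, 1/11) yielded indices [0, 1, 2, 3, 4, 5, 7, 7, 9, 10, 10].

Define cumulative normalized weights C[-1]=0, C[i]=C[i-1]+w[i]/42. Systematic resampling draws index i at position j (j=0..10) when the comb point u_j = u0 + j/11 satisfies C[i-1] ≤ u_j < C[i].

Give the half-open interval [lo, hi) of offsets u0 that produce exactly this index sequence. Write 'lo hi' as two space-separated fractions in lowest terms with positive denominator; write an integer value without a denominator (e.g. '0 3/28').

C = [2/21, 4/21, 13/42, 8/21, 10/21, 23/42, 13/21, 16/21, 17/21, 5/6, 1]
j=0 picked index 0: u0 ∈ [0, 2/21)
j=1 picked index 1: u0 ∈ [1/231, 23/231)
j=2 picked index 2: u0 ∈ [2/231, 59/462)
j=3 picked index 3: u0 ∈ [17/462, 25/231)
j=4 picked index 4: u0 ∈ [4/231, 26/231)
j=5 picked index 5: u0 ∈ [5/231, 43/462)
j=6 picked index 7: u0 ∈ [17/231, 50/231)
j=7 picked index 7: u0 ∈ [-4/231, 29/231)
j=8 picked index 9: u0 ∈ [19/231, 7/66)
j=9 picked index 10: u0 ∈ [1/66, 2/11)
j=10 picked index 10: u0 ∈ [-5/66, 1/11)
intersection: [19/231, 1/11)

19/231 1/11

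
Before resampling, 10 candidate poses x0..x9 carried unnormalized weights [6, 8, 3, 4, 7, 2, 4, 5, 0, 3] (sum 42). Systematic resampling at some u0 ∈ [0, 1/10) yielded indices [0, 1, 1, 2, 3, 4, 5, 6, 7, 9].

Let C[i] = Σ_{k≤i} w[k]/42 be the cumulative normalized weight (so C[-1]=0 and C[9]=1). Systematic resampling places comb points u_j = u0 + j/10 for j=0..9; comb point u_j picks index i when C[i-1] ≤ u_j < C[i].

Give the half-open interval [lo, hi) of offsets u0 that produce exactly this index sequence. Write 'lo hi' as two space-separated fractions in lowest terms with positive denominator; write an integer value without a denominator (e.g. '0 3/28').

C = [1/7, 1/3, 17/42, 1/2, 2/3, 5/7, 17/21, 13/14, 13/14, 1]
j=0 picked index 0: u0 ∈ [0, 1/7)
j=1 picked index 1: u0 ∈ [3/70, 7/30)
j=2 picked index 1: u0 ∈ [-2/35, 2/15)
j=3 picked index 2: u0 ∈ [1/30, 11/105)
j=4 picked index 3: u0 ∈ [1/210, 1/10)
j=5 picked index 4: u0 ∈ [0, 1/6)
j=6 picked index 5: u0 ∈ [1/15, 4/35)
j=7 picked index 6: u0 ∈ [1/70, 23/210)
j=8 picked index 7: u0 ∈ [1/105, 9/70)
j=9 picked index 9: u0 ∈ [1/35, 1/10)
intersection: [1/15, 1/10)

1/15 1/10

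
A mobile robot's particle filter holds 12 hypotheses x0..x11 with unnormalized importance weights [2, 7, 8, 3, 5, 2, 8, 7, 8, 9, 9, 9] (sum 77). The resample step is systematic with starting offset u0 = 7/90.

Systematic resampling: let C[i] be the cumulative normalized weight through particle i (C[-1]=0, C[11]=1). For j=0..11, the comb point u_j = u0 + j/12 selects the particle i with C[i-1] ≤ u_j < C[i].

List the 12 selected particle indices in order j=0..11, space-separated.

1 2 3 5 6 7 8 9 9 10 11 11

C = [2/77, 9/77, 17/77, 20/77, 25/77, 27/77, 5/11, 6/11, 50/77, 59/77, 68/77, 1]
j=0: u_0=7/90 ∈ [2/77, 9/77) → index 1
j=1: u_1=29/180 ∈ [9/77, 17/77) → index 2
j=2: u_2=11/45 ∈ [17/77, 20/77) → index 3
j=3: u_3=59/180 ∈ [25/77, 27/77) → index 5
j=4: u_4=37/90 ∈ [27/77, 5/11) → index 6
j=5: u_5=89/180 ∈ [5/11, 6/11) → index 7
j=6: u_6=26/45 ∈ [6/11, 50/77) → index 8
j=7: u_7=119/180 ∈ [50/77, 59/77) → index 9
j=8: u_8=67/90 ∈ [50/77, 59/77) → index 9
j=9: u_9=149/180 ∈ [59/77, 68/77) → index 10
j=10: u_10=41/45 ∈ [68/77, 1) → index 11
j=11: u_11=179/180 ∈ [68/77, 1) → index 11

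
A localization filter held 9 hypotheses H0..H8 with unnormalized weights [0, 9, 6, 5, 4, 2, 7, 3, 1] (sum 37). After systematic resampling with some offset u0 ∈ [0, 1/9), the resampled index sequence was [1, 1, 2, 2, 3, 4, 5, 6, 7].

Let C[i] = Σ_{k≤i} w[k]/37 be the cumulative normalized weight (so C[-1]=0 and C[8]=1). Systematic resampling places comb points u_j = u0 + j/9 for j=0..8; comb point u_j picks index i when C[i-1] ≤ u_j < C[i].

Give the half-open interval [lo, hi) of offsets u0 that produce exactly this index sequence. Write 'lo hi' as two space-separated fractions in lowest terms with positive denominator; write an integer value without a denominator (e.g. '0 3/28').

7/333 4/111

C = [0, 9/37, 15/37, 20/37, 24/37, 26/37, 33/37, 36/37, 1]
j=0 picked index 1: u0 ∈ [0, 9/37)
j=1 picked index 1: u0 ∈ [-1/9, 44/333)
j=2 picked index 2: u0 ∈ [7/333, 61/333)
j=3 picked index 2: u0 ∈ [-10/111, 8/111)
j=4 picked index 3: u0 ∈ [-13/333, 32/333)
j=5 picked index 4: u0 ∈ [-5/333, 31/333)
j=6 picked index 5: u0 ∈ [-2/111, 4/111)
j=7 picked index 6: u0 ∈ [-25/333, 38/333)
j=8 picked index 7: u0 ∈ [1/333, 28/333)
intersection: [7/333, 4/111)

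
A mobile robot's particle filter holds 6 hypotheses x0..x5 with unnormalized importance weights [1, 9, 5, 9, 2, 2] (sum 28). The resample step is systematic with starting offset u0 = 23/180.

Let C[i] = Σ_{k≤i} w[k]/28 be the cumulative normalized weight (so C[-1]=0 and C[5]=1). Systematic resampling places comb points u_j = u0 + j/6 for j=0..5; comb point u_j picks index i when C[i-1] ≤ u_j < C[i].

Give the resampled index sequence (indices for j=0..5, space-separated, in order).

1 1 2 3 3 5

C = [1/28, 5/14, 15/28, 6/7, 13/14, 1]
j=0: u_0=23/180 ∈ [1/28, 5/14) → index 1
j=1: u_1=53/180 ∈ [1/28, 5/14) → index 1
j=2: u_2=83/180 ∈ [5/14, 15/28) → index 2
j=3: u_3=113/180 ∈ [15/28, 6/7) → index 3
j=4: u_4=143/180 ∈ [15/28, 6/7) → index 3
j=5: u_5=173/180 ∈ [13/14, 1) → index 5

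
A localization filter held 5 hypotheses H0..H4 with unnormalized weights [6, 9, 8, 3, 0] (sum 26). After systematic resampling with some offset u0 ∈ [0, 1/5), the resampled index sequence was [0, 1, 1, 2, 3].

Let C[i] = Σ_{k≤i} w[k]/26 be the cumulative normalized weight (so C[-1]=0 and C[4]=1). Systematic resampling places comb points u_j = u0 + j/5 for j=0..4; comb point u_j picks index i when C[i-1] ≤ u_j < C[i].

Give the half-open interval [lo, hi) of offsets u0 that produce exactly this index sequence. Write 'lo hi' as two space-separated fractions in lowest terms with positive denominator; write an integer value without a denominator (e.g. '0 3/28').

C = [3/13, 15/26, 23/26, 1, 1]
j=0 picked index 0: u0 ∈ [0, 3/13)
j=1 picked index 1: u0 ∈ [2/65, 49/130)
j=2 picked index 1: u0 ∈ [-11/65, 23/130)
j=3 picked index 2: u0 ∈ [-3/130, 37/130)
j=4 picked index 3: u0 ∈ [11/130, 1/5)
intersection: [11/130, 23/130)

11/130 23/130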